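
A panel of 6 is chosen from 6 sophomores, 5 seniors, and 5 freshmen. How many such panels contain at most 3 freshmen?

Split by how many freshmen are chosen (0 through 3).
Sum: C(5,0)·C(11,6) + C(5,1)·C(11,5) + C(5,2)·C(11,4) + C(5,3)·C(11,3) = 462 + 2310 + 3300 + 1650 = 7722.

7722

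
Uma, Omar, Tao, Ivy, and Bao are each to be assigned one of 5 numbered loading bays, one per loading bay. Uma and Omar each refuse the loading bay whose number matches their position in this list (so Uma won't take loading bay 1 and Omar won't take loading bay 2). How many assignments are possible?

78

Let Aᵢ (for i ∈ {1, 2}) be the placements that put person i in their forbidden loading bay. Any j of these fix j positions, leaving (5−j)! ways to fill the rest, and there are C(2,j) ways to pick which j.
By inclusion–exclusion, the number of valid placements is Σ_{j=0}^{2} (−1)^j C(2,j)·(5−j)!.
Computing: 120 − 48 + 6 = 78.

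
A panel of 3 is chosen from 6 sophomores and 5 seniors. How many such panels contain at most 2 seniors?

155

Split by how many seniors are chosen (0 through 2).
Sum: C(5,0)·C(6,3) + C(5,1)·C(6,2) + C(5,2)·C(6,1) = 20 + 75 + 60 = 155.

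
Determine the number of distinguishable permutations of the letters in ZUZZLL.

Letter multiplicities in ZUZZLL: L×2, U×1, Z×3.
The number of distinct arrangements is 6!/(3!·2!) = 720/12 = 60.

60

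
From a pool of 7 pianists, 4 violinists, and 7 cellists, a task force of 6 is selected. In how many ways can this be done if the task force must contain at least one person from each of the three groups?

Total 6-person selections from all 18: C(18,6) = 18564.
Subtract selections that omit an entire group: no pianists → C(11,6) = 462; no violinists → C(14,6) = 3003; no cellists → C(11,6) = 462.
Add back selections omitting two groups (i.e. drawn from a single group): C(7,6) + C(4,6) + C(7,6) = 14.
By inclusion–exclusion: 18564 − 3927 + 14 = 14651.

14651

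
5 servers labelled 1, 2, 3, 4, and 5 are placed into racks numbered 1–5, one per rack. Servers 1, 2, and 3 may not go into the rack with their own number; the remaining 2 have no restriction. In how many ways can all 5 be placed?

64

Let Aᵢ (for i ∈ {1, 2, 3}) be the placements that put server i in its forbidden rack. Any j of these fix j positions, leaving (5−j)! ways to fill the rest, and there are C(3,j) ways to pick which j.
By inclusion–exclusion, the number of valid placements is Σ_{j=0}^{3} (−1)^j C(3,j)·(5−j)!.
Computing: 120 − 72 + 18 − 2 = 64.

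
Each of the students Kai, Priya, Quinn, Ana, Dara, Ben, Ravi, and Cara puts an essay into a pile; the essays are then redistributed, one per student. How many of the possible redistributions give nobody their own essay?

14833

Count assignments avoiding every fixed point. For any j of the 8 students fixed to their own essay, the other 8−j can be arranged in (8−j)! ways.
By inclusion–exclusion this is Σ_{j=0}^{8} (−1)^j C(8,j)·(8−j)!.
Computing: 40320 − 40320 + 20160 − 6720 + 1680 − 336 + 56 − 8 + 1 = 14833.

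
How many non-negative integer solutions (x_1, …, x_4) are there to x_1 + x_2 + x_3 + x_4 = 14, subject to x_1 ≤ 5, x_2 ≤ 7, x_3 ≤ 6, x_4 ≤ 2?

Without the upper bounds there are C(17,3) = 680 ways to split 14 among 4 variables.
Subtract solutions that violate a single cap (substitute x_i' = x_i − (cap_i+1)): x_1 ≥ 6 gives C(11,3) = 165; x_2 ≥ 8 gives C(9,3) = 84; x_3 ≥ 7 gives C(10,3) = 120; x_4 ≥ 3 gives C(14,3) = 364. Together 733.
Add back pairs where two caps are both exceeded: 1 + 4 + 56 + 0 + 20 + 35 = 116.
By inclusion–exclusion the count is 680 − 733 + 116 = 63.

63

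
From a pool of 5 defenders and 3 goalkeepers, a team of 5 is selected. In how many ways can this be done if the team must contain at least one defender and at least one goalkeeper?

Unrestricted: C(8,5) = 56 ways to pick any 5 of the 8.
Subtract selections that omit an entire group: no defenders → C(3,5) = 0; no goalkeepers → C(5,5) = 1.
Both groups omitted at once is impossible, so 56 − 1 = 55.

55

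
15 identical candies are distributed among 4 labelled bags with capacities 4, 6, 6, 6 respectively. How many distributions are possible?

107

Without the upper bounds there are C(18,3) = 816 ways to split 15 among 4 bags.
Subtract solutions that violate a single cap (substitute x_i' = x_i − (cap_i+1)): x_1 ≥ 5 gives C(13,3) = 286; x_2 ≥ 7 gives C(11,3) = 165; x_3 ≥ 7 gives C(11,3) = 165; x_4 ≥ 7 gives C(11,3) = 165. Together 781.
Add back pairs where two caps are both exceeded: 20 + 20 + 20 + 4 + 4 + 4 = 72.
By inclusion–exclusion the count is 816 − 781 + 72 = 107.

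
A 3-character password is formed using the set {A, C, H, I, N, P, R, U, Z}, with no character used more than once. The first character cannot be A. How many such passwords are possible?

The first character has 9−1 = 8 choices (anything except A).
The remaining 2 characters are filled from the other 8 symbols without repetition: 8 × 7 = 56.
Total: 8 × 56 = 448.

448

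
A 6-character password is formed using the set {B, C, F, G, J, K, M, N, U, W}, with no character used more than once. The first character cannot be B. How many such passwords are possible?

136080

The first character has 10−1 = 9 choices (anything except B).
The remaining 5 characters are filled from the other 9 symbols without repetition: 9 × 8 × 7 × 6 × 5 = 15120.
Total: 9 × 15120 = 136080.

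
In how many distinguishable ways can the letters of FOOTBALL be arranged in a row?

The 8 letters of FOOTBALL have repeats: L appearing twice and O appearing twice.
The number of distinct arrangements is 8!/(2!·2!) = 40320/4 = 10080.

10080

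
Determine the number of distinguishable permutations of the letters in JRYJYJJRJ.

Letter multiplicities in JRYJYJJRJ: J×5, R×2, Y×2.
Dividing 9! = 362880 by 5!·2!·2! = 480 for the repeated letters gives 756.

756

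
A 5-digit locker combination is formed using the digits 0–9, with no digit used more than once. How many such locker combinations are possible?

This is a permutation of 5 out of 10: P(10,5) = 10!/5!.
That product is 10 × 9 × 8 × 7 × 6 = 30240.

30240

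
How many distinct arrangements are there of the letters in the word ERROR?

20

The 5 letters of ERROR have repeats: R appearing 3 times.
Dividing 5! = 120 by 3! = 6 for the repeated letters gives 20.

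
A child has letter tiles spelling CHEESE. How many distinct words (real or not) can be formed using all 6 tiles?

120

The 6 letters of CHEESE have repeats: E appearing 3 times.
So there are 6! / (3!) = 120 distinguishable arrangements.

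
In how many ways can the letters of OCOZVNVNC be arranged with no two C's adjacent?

17640

Total arrangements of OCOZVNVNC: 9!/(2!·2!·2!·2!) = 22680.
If the two C's are adjacent, glue them into one block, leaving 8 items to arrange: (8)!/(2!·2!·2!) = 5040 ways.
Hence 22680 − 5040 = 17640.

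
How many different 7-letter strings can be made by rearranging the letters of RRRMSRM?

105

The 7 letters of RRRMSRM have repeats: M appearing twice and R appearing 4 times.
So there are 7! / (4!·2!) = 105 distinguishable arrangements.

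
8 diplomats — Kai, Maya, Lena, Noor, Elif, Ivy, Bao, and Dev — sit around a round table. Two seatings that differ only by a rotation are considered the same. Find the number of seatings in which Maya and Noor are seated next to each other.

1440

Glue Maya and Noor into a block (2 internal orders). Seating 7 units around a circle gives (6)! arrangements.
So 2 × (6)! = 2 × 720 = 1440.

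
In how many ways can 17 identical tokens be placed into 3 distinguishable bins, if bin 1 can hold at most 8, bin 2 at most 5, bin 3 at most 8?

15

Ignoring the caps, the number of non-negative solutions to x_1+…+x_3 = 17 is C(19,2) = 171.
Subtract solutions that violate a single cap (substitute x_i' = x_i − (cap_i+1)): x_1 ≥ 9 gives C(10,2) = 45; x_2 ≥ 6 gives C(13,2) = 78; x_3 ≥ 9 gives C(10,2) = 45. Together 168.
Add back pairs where two caps are both exceeded: 6 + 0 + 6 = 12.
By inclusion–exclusion the count is 171 − 168 + 12 = 15.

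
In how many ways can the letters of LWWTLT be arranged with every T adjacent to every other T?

Treat the 2 copies of T as a single block. The multiset to arrange is then {TT, L, L, W, W}, 5 items in all.
That gives (5)!/(2!·2!) = 30 arrangements.

30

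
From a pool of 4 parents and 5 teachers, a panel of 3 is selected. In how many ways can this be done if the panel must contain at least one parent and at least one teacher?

70

With no constraint there are C(9,3) = 84 possible selections.
Selections missing a whole group: no parents → C(5,3) = 10; no teachers → C(4,3) = 4.
Both groups omitted at once is impossible, so 84 − 14 = 70.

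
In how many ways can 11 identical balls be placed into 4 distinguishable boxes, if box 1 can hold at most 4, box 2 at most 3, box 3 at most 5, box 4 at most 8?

By stars and bars, unrestricted non-negative solutions to x_1+…+x_4 = 11 number C(11+3,3) = 364.
Subtract solutions that violate a single cap (substitute x_i' = x_i − (cap_i+1)): x_1 ≥ 5 gives C(9,3) = 84; x_2 ≥ 4 gives C(10,3) = 120; x_3 ≥ 6 gives C(8,3) = 56; x_4 ≥ 9 gives C(5,3) = 10. Together 270.
Add back pairs where two caps are both exceeded: 10 + 1 + 0 + 4 + 0 + 0 = 15.
By inclusion–exclusion the count is 364 − 270 + 15 = 109.

109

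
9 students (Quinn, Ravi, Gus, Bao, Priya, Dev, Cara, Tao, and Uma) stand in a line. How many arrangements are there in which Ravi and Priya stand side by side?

Treat {Ravi, Priya} as a single unit. There are 8 units to order, and the pair itself can be ordered 2 ways.
That gives 2 × 8! = 2 × 40320 = 80640.

80640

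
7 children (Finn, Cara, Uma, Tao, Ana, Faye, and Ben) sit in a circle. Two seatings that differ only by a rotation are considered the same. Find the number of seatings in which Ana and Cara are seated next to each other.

Glue Ana and Cara into a block (2 internal orders). Seating 6 units around a circle gives (5)! arrangements.
So 2 × (5)! = 2 × 120 = 240.

240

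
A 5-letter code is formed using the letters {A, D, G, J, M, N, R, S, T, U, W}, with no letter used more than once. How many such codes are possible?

55440

Choose and order 5 of the 11 symbols: the first letter has 11 options, the next 10, and so on down to 7.
That product is 11 × 10 × 9 × 8 × 7 = 55440.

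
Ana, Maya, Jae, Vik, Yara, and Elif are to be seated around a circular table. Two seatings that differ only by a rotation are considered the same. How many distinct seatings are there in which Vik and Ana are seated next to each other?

48

Glue Vik and Ana into a block (2 internal orders). Seating 5 units around a circle gives (4)! arrangements.
So 2 × (4)! = 2 × 24 = 48.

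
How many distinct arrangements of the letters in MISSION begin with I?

Fix I in the first position and arrange the remaining 6 letters.
Those 6 letters have S appearing twice, giving (6)!/(2!) = 360.

360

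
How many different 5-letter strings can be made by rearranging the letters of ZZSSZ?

Letter multiplicities in ZZSSZ: S×2, Z×3.
The number of distinct arrangements is 5!/(3!·2!) = 120/12 = 10.

10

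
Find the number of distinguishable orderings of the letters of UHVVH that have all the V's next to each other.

12

Treat the 2 copies of V as a single block. The multiset to arrange is then {VV, H, H, U}, 4 items in all.
That gives (4)!/(2!) = 12 arrangements.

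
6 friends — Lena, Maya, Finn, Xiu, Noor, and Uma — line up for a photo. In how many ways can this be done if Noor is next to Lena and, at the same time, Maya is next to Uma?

96

Treat {Noor,Lena} as one block (2 orders) and {Maya,Uma} as another (2 orders).
That leaves 4 units to arrange: 2 × 2 × 4! = 4 × 24 = 96.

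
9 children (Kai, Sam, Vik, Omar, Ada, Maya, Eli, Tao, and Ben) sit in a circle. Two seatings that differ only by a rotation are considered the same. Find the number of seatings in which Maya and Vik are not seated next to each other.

30240

Without the restriction there are (8)! = 40320 seatings.
Those with Maya next to Vik: fuse the pair into one unit and seat 8 units around a circle — 2·(7)! = 10080.
Subtracting, 40320 − 10080 = 30240.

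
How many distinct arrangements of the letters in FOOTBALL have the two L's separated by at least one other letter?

7560

Total arrangements of FOOTBALL: 8!/(2!·2!) = 10080.
If the two L's are adjacent, glue them into one block, leaving 7 items to arrange: (7)!/(2!) = 2520 ways.
Subtracting, 10080 − 2520 = 7560 arrangements keep the L's apart.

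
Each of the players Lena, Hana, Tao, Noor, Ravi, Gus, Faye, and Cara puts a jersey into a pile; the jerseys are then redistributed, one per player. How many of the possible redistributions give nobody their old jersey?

14833

Let Aᵢ be the assignments in which player i gets their old jersey. We want the size of the complement of A₁∪…∪A_8.
By inclusion–exclusion this is Σ_{j=0}^{8} (−1)^j C(8,j)·(8−j)!.
Computing: 40320 − 40320 + 20160 − 6720 + 1680 − 336 + 56 − 8 + 1 = 14833.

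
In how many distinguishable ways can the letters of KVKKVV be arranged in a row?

KVKKVV has 6 letters with K appearing 3 times and V appearing 3 times.
So there are 6! / (3!·3!) = 20 distinguishable arrangements.

20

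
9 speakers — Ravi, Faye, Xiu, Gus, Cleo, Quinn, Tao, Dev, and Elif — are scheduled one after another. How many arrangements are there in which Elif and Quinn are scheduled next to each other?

Treat {Elif, Quinn} as a single unit. There are 8 units to order, and the pair itself can be ordered 2 ways.
That gives 2 × 8! = 2 × 40320 = 80640.

80640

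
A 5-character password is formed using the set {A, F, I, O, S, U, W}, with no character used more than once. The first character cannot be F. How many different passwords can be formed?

The first character has 7−1 = 6 choices (anything except F).
The remaining 4 characters are filled from the other 6 symbols without repetition: 6 × 5 × 4 × 3 = 360.
Total: 6 × 360 = 2160.

2160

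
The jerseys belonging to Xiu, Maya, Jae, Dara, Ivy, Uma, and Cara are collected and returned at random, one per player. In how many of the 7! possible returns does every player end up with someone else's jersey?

1854

Count assignments avoiding every fixed point. For any j of the 7 players fixed to their old jersey, the other 7−j can be arranged in (7−j)! ways.
By inclusion–exclusion this is Σ_{j=0}^{7} (−1)^j C(7,j)·(7−j)!.
Computing: 5040 − 5040 + 2520 − 840 + 210 − 42 + 7 − 1 = 1854.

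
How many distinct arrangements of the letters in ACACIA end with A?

30

Fix A in the last position and arrange the remaining 5 letters.
Those 5 letters have A appearing twice and C appearing twice, giving (5)!/(2!·2!) = 30.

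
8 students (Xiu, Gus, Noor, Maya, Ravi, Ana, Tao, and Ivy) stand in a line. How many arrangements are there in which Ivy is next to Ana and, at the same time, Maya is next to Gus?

Treat {Ivy,Ana} as one block (2 orders) and {Maya,Gus} as another (2 orders).
That leaves 6 units to arrange: 2 × 2 × 6! = 4 × 720 = 2880.

2880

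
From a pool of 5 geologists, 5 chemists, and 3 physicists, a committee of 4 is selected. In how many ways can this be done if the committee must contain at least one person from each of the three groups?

Total 4-person selections from all 13: C(13,4) = 715.
Subtract selections that omit an entire group: no geologists → C(8,4) = 70; no chemists → C(8,4) = 70; no physicists → C(10,4) = 210.
Add back selections omitting two groups (i.e. drawn from a single group): C(5,4) + C(5,4) + C(3,4) = 10.
By inclusion–exclusion: 715 − 350 + 10 = 375.

375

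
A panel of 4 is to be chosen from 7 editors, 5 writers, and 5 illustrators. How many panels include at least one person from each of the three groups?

Total 4-person selections from all 17: C(17,4) = 2380.
Subtract selections that omit an entire group: no editors → C(10,4) = 210; no writers → C(12,4) = 495; no illustrators → C(12,4) = 495.
Add back selections omitting two groups (i.e. drawn from a single group): C(7,4) + C(5,4) + C(5,4) = 45.
By inclusion–exclusion: 2380 − 1200 + 45 = 1225.

1225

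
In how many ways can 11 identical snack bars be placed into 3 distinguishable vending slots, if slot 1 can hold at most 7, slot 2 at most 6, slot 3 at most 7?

By stars and bars, unrestricted non-negative solutions to x_1+…+x_3 = 11 number C(11+2,2) = 78.
Subtract solutions that violate a single cap (substitute x_i' = x_i − (cap_i+1)): x_1 ≥ 8 gives C(5,2) = 10; x_2 ≥ 7 gives C(6,2) = 15; x_3 ≥ 8 gives C(5,2) = 10. Together 35.
No two caps can be exceeded simultaneously, so the pair terms are all 0.
By inclusion–exclusion the count is 78 − 35 + 0 = 43.

43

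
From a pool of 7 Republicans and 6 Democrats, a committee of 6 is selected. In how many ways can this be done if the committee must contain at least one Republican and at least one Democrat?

Unrestricted: C(13,6) = 1716 ways to pick any 6 of the 13.
Selections missing a whole group: no Republicans → C(6,6) = 1; no Democrats → C(7,6) = 7.
Both groups omitted at once is impossible, so 1716 − 8 = 1708.

1708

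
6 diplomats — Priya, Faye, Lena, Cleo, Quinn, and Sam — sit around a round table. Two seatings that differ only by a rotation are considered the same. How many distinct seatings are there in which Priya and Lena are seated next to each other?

Treat {Priya, Lena} as one unit (2 internal orders) and seat the resulting 5 units around the table: (4)! circular arrangements.
So 2 × (4)! = 2 × 24 = 48.

48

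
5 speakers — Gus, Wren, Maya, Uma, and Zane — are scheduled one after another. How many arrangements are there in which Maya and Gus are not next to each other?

There are 5! = 120 arrangements in all. If Maya and Gus are adjacent, merging them into one block gives 2·(4)! = 48 arrangements.
So 120 − 48 = 72 arrangements keep them apart.

72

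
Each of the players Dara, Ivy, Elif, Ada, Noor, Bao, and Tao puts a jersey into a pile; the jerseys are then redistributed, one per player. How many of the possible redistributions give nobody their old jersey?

Let Aᵢ be the assignments in which player i gets their old jersey. We want the size of the complement of A₁∪…∪A_7.
By inclusion–exclusion this is Σ_{j=0}^{7} (−1)^j C(7,j)·(7−j)!.
Computing: 5040 − 5040 + 2520 − 840 + 210 − 42 + 7 − 1 = 1854.

1854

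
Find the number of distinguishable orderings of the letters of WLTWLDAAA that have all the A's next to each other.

1260

Treat the 3 copies of A as a single block. The multiset to arrange is then {AAA, D, L, L, T, W, W}, 7 items in all.
That gives (7)!/(2!·2!) = 1260 arrangements.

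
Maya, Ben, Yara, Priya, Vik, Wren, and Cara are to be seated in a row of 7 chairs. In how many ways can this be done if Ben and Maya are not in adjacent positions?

3600

Of the 7! = 5040 arrangements, those with Ben and Maya adjacent number 2 × 6! = 1440 (treat the pair as a block with 2 internal orders).
So 5040 − 1440 = 3600 arrangements keep them apart.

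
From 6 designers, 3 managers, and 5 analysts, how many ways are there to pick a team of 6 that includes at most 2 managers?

2838

Split by how many managers are chosen (0 through 2).
Sum: C(3,0)·C(11,6) + C(3,1)·C(11,5) + C(3,2)·C(11,4) = 462 + 1386 + 990 = 2838.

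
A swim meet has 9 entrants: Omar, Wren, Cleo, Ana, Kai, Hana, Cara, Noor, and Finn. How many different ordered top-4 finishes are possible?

This is an ordered selection of 4 from 9: P(9,4).
That gives 9 × 8 × 7 × 6 = 3024.

3024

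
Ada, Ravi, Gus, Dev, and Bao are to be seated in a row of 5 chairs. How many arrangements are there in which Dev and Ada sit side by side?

48

Glue Dev and Ada into one block (2 internal orders), leaving 4 units to arrange in a row.
So the count is 2·(4)! = 48.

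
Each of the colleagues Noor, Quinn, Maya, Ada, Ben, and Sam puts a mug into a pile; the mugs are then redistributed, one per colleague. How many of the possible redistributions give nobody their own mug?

This is the derangement count D_6: permutations of 6 items with no fixed point.
By inclusion–exclusion this is Σ_{j=0}^{6} (−1)^j C(6,j)·(6−j)!.
Computing: 720 − 720 + 360 − 120 + 30 − 6 + 1 = 265.

265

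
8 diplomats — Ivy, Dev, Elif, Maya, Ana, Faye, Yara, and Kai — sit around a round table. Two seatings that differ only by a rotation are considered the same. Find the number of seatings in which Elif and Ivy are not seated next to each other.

3600

All circular seatings of 8 people number (7)! = 5040.
Those with Elif next to Ivy: fuse the pair into one unit and seat 7 units around a circle — 2·(6)! = 1440.
Subtracting, 5040 − 1440 = 3600.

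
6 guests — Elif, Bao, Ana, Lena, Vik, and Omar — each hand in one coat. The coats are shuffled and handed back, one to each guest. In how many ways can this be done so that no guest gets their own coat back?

Count assignments avoiding every fixed point. For any j of the 6 guests fixed to their own coat, the other 6−j can be arranged in (6−j)! ways.
By inclusion–exclusion this is Σ_{j=0}^{6} (−1)^j C(6,j)·(6−j)!.
Computing: 720 − 720 + 360 − 120 + 30 − 6 + 1 = 265.

265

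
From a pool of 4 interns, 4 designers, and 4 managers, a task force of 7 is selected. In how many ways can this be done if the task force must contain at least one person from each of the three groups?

768

With no constraint there are C(12,7) = 792 possible selections.
Selections missing a whole group: no interns → C(8,7) = 8; no designers → C(8,7) = 8; no managers → C(8,7) = 8.
Add back selections omitting two groups (i.e. drawn from a single group): C(4,7) + C(4,7) + C(4,7) = 0.
By inclusion–exclusion: 792 − 24 + 0 = 768.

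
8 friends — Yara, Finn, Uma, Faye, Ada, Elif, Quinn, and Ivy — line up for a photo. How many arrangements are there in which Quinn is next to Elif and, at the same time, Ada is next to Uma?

2880

Treat {Quinn,Elif} as one block (2 orders) and {Ada,Uma} as another (2 orders).
That leaves 6 units to arrange: 2 × 2 × 6! = 4 × 720 = 2880.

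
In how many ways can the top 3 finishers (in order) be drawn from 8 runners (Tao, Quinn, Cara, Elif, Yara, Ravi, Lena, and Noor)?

There are 8 choices for 1st place, 7 for 2nd, and 6 for 3rd.
That gives 8 × 7 × 6 = 336.

336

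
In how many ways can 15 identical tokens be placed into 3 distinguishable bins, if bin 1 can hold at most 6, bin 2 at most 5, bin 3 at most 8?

15

Without the upper bounds there are C(17,2) = 136 ways to split 15 among 3 bins.
Subtract solutions that violate a single cap (substitute x_i' = x_i − (cap_i+1)): x_1 ≥ 7 gives C(10,2) = 45; x_2 ≥ 6 gives C(11,2) = 55; x_3 ≥ 9 gives C(8,2) = 28. Together 128.
Add back pairs where two caps are both exceeded: 6 + 0 + 1 = 7.
By inclusion–exclusion the count is 136 − 128 + 7 = 15.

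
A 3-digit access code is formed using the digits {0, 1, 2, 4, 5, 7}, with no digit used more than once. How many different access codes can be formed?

120

Choose and order 3 of the 6 symbols: the first digit has 6 options, the next 5, then 4.
6 × 5 × 4 = 120.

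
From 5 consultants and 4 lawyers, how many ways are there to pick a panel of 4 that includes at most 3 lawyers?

Split by how many lawyers are chosen (0 through 3).
Sum: C(4,0)·C(5,4) + C(4,1)·C(5,3) + C(4,2)·C(5,2) + C(4,3)·C(5,1) = 5 + 40 + 60 + 20 = 125.

125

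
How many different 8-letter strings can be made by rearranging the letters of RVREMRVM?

The 8 letters of RVREMRVM have repeats: M appearing twice, R appearing 3 times, and V appearing twice.
So there are 8! / (3!·2!·2!) = 1680 distinguishable arrangements.

1680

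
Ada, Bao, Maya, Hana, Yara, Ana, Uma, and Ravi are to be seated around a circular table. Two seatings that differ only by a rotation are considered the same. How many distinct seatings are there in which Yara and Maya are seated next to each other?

1440

Treat {Yara, Maya} as one unit (2 internal orders) and seat the resulting 7 units around the table: (6)! circular arrangements.
So 2 × (6)! = 2 × 720 = 1440.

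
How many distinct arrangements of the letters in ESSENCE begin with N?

60

Fix N in the first position and arrange the remaining 6 letters.
Those 6 letters have E appearing 3 times and S appearing twice, giving (6)!/(3!·2!) = 60.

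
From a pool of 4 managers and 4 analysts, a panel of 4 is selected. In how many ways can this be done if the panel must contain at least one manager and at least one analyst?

Unrestricted: C(8,4) = 70 ways to pick any 4 of the 8.
Subtract selections that omit an entire group: no managers → C(4,4) = 1; no analysts → C(4,4) = 1.
Both groups omitted at once is impossible, so 70 − 2 = 68.

68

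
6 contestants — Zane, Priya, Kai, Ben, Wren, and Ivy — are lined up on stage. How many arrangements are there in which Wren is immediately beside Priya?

240

Place the 4 others and the Wren-Priya pair as 5 objects in a line; the pair has 2 internal arrangements.
That gives 2 × 5! = 2 × 120 = 240.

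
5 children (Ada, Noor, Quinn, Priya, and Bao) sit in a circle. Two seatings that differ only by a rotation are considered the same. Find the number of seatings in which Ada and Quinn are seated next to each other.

Treat {Ada, Quinn} as one unit (2 internal orders) and seat the resulting 4 units around the table: (3)! circular arrangements.
So 2 × (3)! = 2 × 6 = 12.

12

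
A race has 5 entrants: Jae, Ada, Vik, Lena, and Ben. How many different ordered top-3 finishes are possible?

60

There are 5 choices for 1st place, 4 for 2nd, and 3 for 3rd.
That gives 5 × 4 × 3 = 60.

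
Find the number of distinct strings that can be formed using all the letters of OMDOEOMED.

Letter multiplicities in OMDOEOMED: D×2, E×2, M×2, O×3.
Dividing 9! = 362880 by 3!·2!·2!·2! = 48 for the repeated letters gives 7560.

7560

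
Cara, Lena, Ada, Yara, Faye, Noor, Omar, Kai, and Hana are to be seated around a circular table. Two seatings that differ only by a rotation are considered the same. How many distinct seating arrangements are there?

40320

Around a circle, 9 distinct people have 9!/9 = (8)! = 40320 rotationally distinct seatings.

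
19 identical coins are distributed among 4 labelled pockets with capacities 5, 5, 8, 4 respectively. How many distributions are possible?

Ignoring the caps, the number of non-negative solutions to x_1+…+x_4 = 19 is C(22,3) = 1540.
Subtract solutions that violate a single cap (substitute x_i' = x_i − (cap_i+1)): x_1 ≥ 6 gives C(16,3) = 560; x_2 ≥ 6 gives C(16,3) = 560; x_3 ≥ 9 gives C(13,3) = 286; x_4 ≥ 5 gives C(17,3) = 680. Together 2086.
Add back pairs where two caps are both exceeded: 120 + 35 + 165 + 35 + 165 + 56 = 576.
Subtract triples: 0 + 10 + 0 + 0 = 10.
By inclusion–exclusion the count is 1540 − 2086 + 576 − 10 = 20.

20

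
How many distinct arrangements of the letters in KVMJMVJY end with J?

1260

Fix J in the last position and arrange the remaining 7 letters.
Those 7 letters have M appearing twice and V appearing twice, giving (7)!/(2!·2!) = 1260.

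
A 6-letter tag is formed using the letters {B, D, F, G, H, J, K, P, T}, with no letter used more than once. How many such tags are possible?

60480

With no repetition, fill the 6 letters in order: 9 choices, then 8, down to 4.
9 × 8 × 7 × 6 × 5 × 4 = 60480.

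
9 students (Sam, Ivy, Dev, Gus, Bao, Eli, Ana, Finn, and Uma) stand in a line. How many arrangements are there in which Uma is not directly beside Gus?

Of the 9! = 362880 arrangements, those with Uma and Gus adjacent number 2 × 8! = 80640 (treat the pair as a block with 2 internal orders).
Complementary counting: 362880 − 80640 = 282240.

282240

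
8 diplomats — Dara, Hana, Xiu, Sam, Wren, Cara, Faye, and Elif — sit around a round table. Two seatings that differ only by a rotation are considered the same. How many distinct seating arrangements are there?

5040

Seat Dara anywhere (absorbing the rotational symmetry), then permute the other 7: (7)! = 5040.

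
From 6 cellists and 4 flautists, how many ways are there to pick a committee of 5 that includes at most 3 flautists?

246

Split by how many flautists are chosen (0 through 3).
Sum: C(4,0)·C(6,5) + C(4,1)·C(6,4) + C(4,2)·C(6,3) + C(4,3)·C(6,2) = 6 + 60 + 120 + 60 = 246.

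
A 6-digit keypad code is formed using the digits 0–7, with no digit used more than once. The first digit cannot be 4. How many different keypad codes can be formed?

17640

The first digit has 8−1 = 7 choices (anything except 4).
The remaining 5 digits are filled from the other 7 symbols without repetition: 7 × 6 × 5 × 4 × 3 = 2520.
Total: 7 × 2520 = 17640.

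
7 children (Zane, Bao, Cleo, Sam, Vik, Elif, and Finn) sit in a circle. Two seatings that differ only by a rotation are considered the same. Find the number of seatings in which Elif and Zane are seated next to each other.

Glue Elif and Zane into a block (2 internal orders). Seating 6 units around a circle gives (5)! arrangements.
So 2 × (5)! = 2 × 120 = 240.

240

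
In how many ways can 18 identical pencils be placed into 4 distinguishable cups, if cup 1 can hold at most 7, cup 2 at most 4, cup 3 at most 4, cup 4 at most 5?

10

Ignoring the caps, the number of non-negative solutions to x_1+…+x_4 = 18 is C(21,3) = 1330.
Subtract solutions that violate a single cap (substitute x_i' = x_i − (cap_i+1)): x_1 ≥ 8 gives C(13,3) = 286; x_2 ≥ 5 gives C(16,3) = 560; x_3 ≥ 5 gives C(16,3) = 560; x_4 ≥ 6 gives C(15,3) = 455. Together 1861.
Add back pairs where two caps are both exceeded: 56 + 56 + 35 + 165 + 120 + 120 = 552.
Subtract triples: 1 + 0 + 0 + 10 = 11.
By inclusion–exclusion the count is 1330 − 1861 + 552 − 11 = 10.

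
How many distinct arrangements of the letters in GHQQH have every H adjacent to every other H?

Treat the 2 copies of H as a single block. The multiset to arrange is then {HH, G, Q, Q}, 4 items in all.
That gives (4)!/(2!) = 12 arrangements.

12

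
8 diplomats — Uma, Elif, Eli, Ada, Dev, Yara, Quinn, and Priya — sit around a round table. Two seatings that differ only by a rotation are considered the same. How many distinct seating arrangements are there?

5040

Around a circle, 8 distinct people have 8!/8 = (7)! = 5040 rotationally distinct seatings.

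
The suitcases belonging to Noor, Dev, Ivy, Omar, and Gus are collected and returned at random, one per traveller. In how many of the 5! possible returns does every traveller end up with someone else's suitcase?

This is the derangement count D_5: permutations of 5 items with no fixed point.
By inclusion–exclusion this is Σ_{j=0}^{5} (−1)^j C(5,j)·(5−j)!.
Computing: 120 − 120 + 60 − 20 + 5 − 1 = 44.

44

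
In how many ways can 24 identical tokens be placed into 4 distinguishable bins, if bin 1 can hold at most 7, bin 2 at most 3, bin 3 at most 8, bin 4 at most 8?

By stars and bars, unrestricted non-negative solutions to x_1+…+x_4 = 24 number C(24+3,3) = 2925.
Subtract solutions that violate a single cap (substitute x_i' = x_i − (cap_i+1)): x_1 ≥ 8 gives C(19,3) = 969; x_2 ≥ 4 gives C(23,3) = 1771; x_3 ≥ 9 gives C(18,3) = 816; x_4 ≥ 9 gives C(18,3) = 816. Together 4372.
Add back pairs where two caps are both exceeded: 455 + 120 + 120 + 364 + 364 + 84 = 1507.
Subtract triples: 20 + 20 + 0 + 10 = 50.
By inclusion–exclusion the count is 2925 − 4372 + 1507 − 50 = 10.

10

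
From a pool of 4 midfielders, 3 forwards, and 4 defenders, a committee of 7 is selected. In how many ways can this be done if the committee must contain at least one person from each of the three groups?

Unrestricted: C(11,7) = 330 ways to pick any 7 of the 11.
Subtract selections that omit an entire group: no midfielders → C(7,7) = 1; no forwards → C(8,7) = 8; no defenders → C(7,7) = 1.
Add back selections omitting two groups (i.e. drawn from a single group): C(4,7) + C(3,7) + C(4,7) = 0.
By inclusion–exclusion: 330 − 10 + 0 = 320.

320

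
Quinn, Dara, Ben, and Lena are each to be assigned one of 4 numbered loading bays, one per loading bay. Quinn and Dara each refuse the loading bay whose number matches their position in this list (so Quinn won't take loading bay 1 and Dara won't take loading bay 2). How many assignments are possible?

Let Aᵢ (for i ∈ {1, 2}) be the placements that put person i in their forbidden loading bay. Any j of these fix j positions, leaving (4−j)! ways to fill the rest, and there are C(2,j) ways to pick which j.
By inclusion–exclusion, the number of valid placements is Σ_{j=0}^{2} (−1)^j C(2,j)·(4−j)!.
Computing: 24 − 12 + 2 = 14.

14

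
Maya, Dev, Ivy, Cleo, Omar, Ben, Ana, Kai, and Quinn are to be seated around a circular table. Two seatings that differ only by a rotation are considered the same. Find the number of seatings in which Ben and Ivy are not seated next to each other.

Without the restriction there are (8)! = 40320 seatings.
Seatings with Ben beside Ivy: treat them as a block with 2 internal orders, giving 2 × (7)! = 10080.
Subtracting, 40320 − 10080 = 30240.

30240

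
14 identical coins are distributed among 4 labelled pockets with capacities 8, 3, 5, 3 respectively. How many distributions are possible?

48

Without the upper bounds there are C(17,3) = 680 ways to split 14 among 4 pockets.
Subtract solutions that violate a single cap (substitute x_i' = x_i − (cap_i+1)): x_1 ≥ 9 gives C(8,3) = 56; x_2 ≥ 4 gives C(13,3) = 286; x_3 ≥ 6 gives C(11,3) = 165; x_4 ≥ 4 gives C(13,3) = 286. Together 793.
Add back pairs where two caps are both exceeded: 4 + 0 + 4 + 35 + 84 + 35 = 162.
Subtract triples: 0 + 0 + 0 + 1 = 1.
By inclusion–exclusion the count is 680 − 793 + 162 − 1 = 48.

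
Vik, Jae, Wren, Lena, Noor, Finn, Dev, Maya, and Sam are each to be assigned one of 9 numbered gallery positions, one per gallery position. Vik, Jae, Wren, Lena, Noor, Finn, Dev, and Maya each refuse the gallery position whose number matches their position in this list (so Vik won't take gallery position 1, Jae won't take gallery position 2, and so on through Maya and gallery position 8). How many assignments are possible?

148329

Let Aᵢ (for 1 ≤ i ≤ 8) be the placements that put person i in their forbidden gallery position. Any j of these fix j positions, leaving (9−j)! ways to fill the rest, and there are C(8,j) ways to pick which j.
By inclusion–exclusion, the number of valid placements is Σ_{j=0}^{8} (−1)^j C(8,j)·(9−j)!.
Computing: 362880 − 322560 + 141120 − 40320 + 8400 − 1344 + 168 − 16 + 1 = 148329.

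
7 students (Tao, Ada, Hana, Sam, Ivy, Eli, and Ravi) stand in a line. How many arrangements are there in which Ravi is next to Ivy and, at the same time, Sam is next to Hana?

480

Treat {Ravi,Ivy} as one block (2 orders) and {Sam,Hana} as another (2 orders).
That leaves 5 units to arrange: 2 × 2 × 5! = 4 × 120 = 480.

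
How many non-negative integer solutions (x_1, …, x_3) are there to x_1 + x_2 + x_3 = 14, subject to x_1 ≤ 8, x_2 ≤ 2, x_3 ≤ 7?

Ignoring the caps, the number of non-negative solutions to x_1+…+x_3 = 14 is C(16,2) = 120.
Subtract solutions that violate a single cap (substitute x_i' = x_i − (cap_i+1)): x_1 ≥ 9 gives C(7,2) = 21; x_2 ≥ 3 gives C(13,2) = 78; x_3 ≥ 8 gives C(8,2) = 28. Together 127.
Add back pairs where two caps are both exceeded: 6 + 0 + 10 = 16.
By inclusion–exclusion the count is 120 − 127 + 16 = 9.

9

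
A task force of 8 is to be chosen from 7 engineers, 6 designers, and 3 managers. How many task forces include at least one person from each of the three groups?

Total 8-person selections from all 16: C(16,8) = 12870.
Subtract selections that omit an entire group: no engineers → C(9,8) = 9; no designers → C(10,8) = 45; no managers → C(13,8) = 1287.
Add back selections omitting two groups (i.e. drawn from a single group): C(7,8) + C(6,8) + C(3,8) = 0.
By inclusion–exclusion: 12870 − 1341 + 0 = 11529.

11529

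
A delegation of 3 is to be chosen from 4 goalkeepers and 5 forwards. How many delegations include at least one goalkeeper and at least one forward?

70

With no constraint there are C(9,3) = 84 possible selections.
Subtract selections that omit an entire group: no goalkeepers → C(5,3) = 10; no forwards → C(4,3) = 4.
Both groups omitted at once is impossible, so 84 − 14 = 70.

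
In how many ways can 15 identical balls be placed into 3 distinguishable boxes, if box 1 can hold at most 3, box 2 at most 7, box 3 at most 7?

By stars and bars, unrestricted non-negative solutions to x_1+…+x_3 = 15 number C(15+2,2) = 136.
Subtract solutions that violate a single cap (substitute x_i' = x_i − (cap_i+1)): x_1 ≥ 4 gives C(13,2) = 78; x_2 ≥ 8 gives C(9,2) = 36; x_3 ≥ 8 gives C(9,2) = 36. Together 150.
Add back pairs where two caps are both exceeded: 10 + 10 + 0 = 20.
By inclusion–exclusion the count is 136 − 150 + 20 = 6.

6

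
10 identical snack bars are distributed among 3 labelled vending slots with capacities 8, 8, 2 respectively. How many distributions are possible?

24

Ignoring the caps, the number of non-negative solutions to x_1+…+x_3 = 10 is C(12,2) = 66.
Subtract solutions that violate a single cap (substitute x_i' = x_i − (cap_i+1)): x_1 ≥ 9 gives C(3,2) = 3; x_2 ≥ 9 gives C(3,2) = 3; x_3 ≥ 3 gives C(9,2) = 36. Together 42.
No two caps can be exceeded simultaneously, so the pair terms are all 0.
By inclusion–exclusion the count is 66 − 42 + 0 = 24.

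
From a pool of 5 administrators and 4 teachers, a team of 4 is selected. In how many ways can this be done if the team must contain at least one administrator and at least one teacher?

120

With no constraint there are C(9,4) = 126 possible selections.
Subtract selections that omit an entire group: no administrators → C(4,4) = 1; no teachers → C(5,4) = 5.
Both groups omitted at once is impossible, so 126 − 6 = 120.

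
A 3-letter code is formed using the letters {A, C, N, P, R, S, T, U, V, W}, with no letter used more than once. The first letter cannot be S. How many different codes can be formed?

648

The first letter has 10−1 = 9 choices (anything except S).
The remaining 2 letters are filled from the other 9 symbols without repetition: 9 × 8 = 72.
Total: 9 × 72 = 648.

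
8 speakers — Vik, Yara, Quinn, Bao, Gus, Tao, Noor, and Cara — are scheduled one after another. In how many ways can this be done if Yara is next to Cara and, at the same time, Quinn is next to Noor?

2880

Treat {Yara,Cara} as one block (2 orders) and {Quinn,Noor} as another (2 orders).
That leaves 6 units to arrange: 2 × 2 × 6! = 4 × 720 = 2880.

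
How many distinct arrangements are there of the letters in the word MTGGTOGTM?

5040

The 9 letters of MTGGTOGTM have repeats: G appearing 3 times, M appearing twice, and T appearing 3 times.
The number of distinct arrangements is 9!/(3!·3!·2!) = 362880/72 = 5040.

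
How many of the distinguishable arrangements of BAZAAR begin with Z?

20

With the first slot taken by Z, it remains to arrange the other 5 letters (BAAAR).
Those 5 letters have A appearing 3 times, giving (5)!/(3!) = 20.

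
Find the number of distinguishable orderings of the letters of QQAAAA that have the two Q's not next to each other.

There are 6!/(4!·2!) = 15 arrangements of QQAAAA in total.
If the two Q's are adjacent, glue them into one block, leaving 5 items to arrange: (5)!/(4!) = 5 ways.
Subtracting, 15 − 5 = 10 arrangements keep the Q's apart.

10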